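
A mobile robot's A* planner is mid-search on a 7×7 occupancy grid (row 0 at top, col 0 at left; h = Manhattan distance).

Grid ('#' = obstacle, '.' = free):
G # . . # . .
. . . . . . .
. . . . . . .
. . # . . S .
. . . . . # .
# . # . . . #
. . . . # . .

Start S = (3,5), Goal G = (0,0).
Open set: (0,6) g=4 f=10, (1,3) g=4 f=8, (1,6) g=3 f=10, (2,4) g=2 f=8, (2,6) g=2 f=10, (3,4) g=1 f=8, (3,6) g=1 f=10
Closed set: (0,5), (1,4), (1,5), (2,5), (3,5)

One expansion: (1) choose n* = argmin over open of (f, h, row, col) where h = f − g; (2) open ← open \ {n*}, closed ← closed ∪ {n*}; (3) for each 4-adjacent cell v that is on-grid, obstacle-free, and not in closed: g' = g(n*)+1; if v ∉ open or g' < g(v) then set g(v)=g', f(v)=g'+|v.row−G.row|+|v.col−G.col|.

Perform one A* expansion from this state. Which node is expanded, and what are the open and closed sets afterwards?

step 1: expand (1,3) (f=8, h=4) → closed; open now [(0,3) g=5 f=8, (0,6) g=4 f=10, (1,2) g=5 f=8, (1,6) g=3 f=10, (2,3) g=5 f=10, (2,4) g=2 f=8, (2,6) g=2 f=10, (3,4) g=1 f=8, (3,6) g=1 f=10]

expanded=(1,3); open=[(0,3) g=5 f=8, (0,6) g=4 f=10, (1,2) g=5 f=8, (1,6) g=3 f=10, (2,3) g=5 f=10, (2,4) g=2 f=8, (2,6) g=2 f=10, (3,4) g=1 f=8, (3,6) g=1 f=10]; closed=[(0,5), (1,3), (1,4), (1,5), (2,5), (3,5)]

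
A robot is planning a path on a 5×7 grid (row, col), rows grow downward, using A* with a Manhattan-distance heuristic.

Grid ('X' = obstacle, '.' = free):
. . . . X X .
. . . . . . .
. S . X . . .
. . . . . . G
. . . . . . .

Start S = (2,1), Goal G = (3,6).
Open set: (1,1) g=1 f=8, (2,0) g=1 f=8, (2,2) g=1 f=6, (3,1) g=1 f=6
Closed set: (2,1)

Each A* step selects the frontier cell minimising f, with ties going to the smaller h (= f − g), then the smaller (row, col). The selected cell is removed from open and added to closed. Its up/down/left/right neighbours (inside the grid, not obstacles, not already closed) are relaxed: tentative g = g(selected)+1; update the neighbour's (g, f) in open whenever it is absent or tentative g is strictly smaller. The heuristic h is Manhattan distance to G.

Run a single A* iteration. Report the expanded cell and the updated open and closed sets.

step 1: expand (2,2) (f=6, h=5) → closed; open now [(1,1) g=1 f=8, (1,2) g=2 f=8, (2,0) g=1 f=8, (3,1) g=1 f=6, (3,2) g=2 f=6]

expanded=(2,2); open=[(1,1) g=1 f=8, (1,2) g=2 f=8, (2,0) g=1 f=8, (3,1) g=1 f=6, (3,2) g=2 f=6]; closed=[(2,1), (2,2)]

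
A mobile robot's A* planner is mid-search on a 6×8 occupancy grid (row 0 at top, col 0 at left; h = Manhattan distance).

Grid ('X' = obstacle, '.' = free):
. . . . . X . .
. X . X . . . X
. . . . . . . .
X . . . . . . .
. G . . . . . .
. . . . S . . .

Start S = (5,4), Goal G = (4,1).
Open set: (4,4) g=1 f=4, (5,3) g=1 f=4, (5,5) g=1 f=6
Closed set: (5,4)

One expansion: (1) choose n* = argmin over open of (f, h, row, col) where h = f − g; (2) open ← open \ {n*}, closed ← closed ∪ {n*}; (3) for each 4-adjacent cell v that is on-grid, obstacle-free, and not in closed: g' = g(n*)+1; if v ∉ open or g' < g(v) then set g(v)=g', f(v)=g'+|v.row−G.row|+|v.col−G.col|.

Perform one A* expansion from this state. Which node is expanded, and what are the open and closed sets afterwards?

step 1: expand (4,4) (f=4, h=3) → closed; open now [(3,4) g=2 f=6, (4,3) g=2 f=4, (4,5) g=2 f=6, (5,3) g=1 f=4, (5,5) g=1 f=6]

expanded=(4,4); open=[(3,4) g=2 f=6, (4,3) g=2 f=4, (4,5) g=2 f=6, (5,3) g=1 f=4, (5,5) g=1 f=6]; closed=[(4,4), (5,4)]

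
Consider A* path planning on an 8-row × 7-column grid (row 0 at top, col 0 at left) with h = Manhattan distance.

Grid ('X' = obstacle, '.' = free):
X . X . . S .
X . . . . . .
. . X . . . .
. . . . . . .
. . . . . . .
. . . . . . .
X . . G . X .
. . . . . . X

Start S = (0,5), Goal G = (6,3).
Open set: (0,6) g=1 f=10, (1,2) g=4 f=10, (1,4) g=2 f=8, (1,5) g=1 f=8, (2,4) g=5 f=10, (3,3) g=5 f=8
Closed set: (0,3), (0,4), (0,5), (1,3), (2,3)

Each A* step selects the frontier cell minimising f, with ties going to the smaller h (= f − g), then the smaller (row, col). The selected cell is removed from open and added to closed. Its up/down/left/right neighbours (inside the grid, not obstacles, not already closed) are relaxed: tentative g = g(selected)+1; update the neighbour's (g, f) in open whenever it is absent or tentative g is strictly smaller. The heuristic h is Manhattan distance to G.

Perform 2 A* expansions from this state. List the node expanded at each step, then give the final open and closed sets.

step 1: expand (3,3) (f=8, h=3) → closed; open now [(0,6) g=1 f=10, (1,2) g=4 f=10, (1,4) g=2 f=8, (1,5) g=1 f=8, (2,4) g=5 f=10, (3,2) g=6 f=10, (3,4) g=6 f=10, (4,3) g=6 f=8]
step 2: expand (4,3) (f=8, h=2) → closed; open now [(0,6) g=1 f=10, (1,2) g=4 f=10, (1,4) g=2 f=8, (1,5) g=1 f=8, (2,4) g=5 f=10, (3,2) g=6 f=10, (3,4) g=6 f=10, (4,2) g=7 f=10, (4,4) g=7 f=10, (5,3) g=7 f=8]

order=[(3,3) → (4,3)]; open=[(0,6) g=1 f=10, (1,2) g=4 f=10, (1,4) g=2 f=8, (1,5) g=1 f=8, (2,4) g=5 f=10, (3,2) g=6 f=10, (3,4) g=6 f=10, (4,2) g=7 f=10, (4,4) g=7 f=10, (5,3) g=7 f=8]; closed=[(0,3), (0,4), (0,5), (1,3), (2,3), (3,3), (4,3)]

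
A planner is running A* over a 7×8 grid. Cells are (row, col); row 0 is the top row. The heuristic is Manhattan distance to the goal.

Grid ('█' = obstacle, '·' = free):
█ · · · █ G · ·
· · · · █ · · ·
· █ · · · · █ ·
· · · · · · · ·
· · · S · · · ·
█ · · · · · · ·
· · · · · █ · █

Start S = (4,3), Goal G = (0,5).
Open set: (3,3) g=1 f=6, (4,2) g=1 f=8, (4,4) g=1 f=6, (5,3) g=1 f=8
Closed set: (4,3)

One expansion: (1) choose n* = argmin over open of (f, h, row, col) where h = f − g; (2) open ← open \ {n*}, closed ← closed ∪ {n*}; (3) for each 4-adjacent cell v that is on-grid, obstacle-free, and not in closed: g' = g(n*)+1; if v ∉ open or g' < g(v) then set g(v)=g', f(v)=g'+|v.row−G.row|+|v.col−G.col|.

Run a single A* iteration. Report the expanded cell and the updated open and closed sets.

step 1: expand (3,3) (f=6, h=5) → closed; open now [(2,3) g=2 f=6, (3,2) g=2 f=8, (3,4) g=2 f=6, (4,2) g=1 f=8, (4,4) g=1 f=6, (5,3) g=1 f=8]

expanded=(3,3); open=[(2,3) g=2 f=6, (3,2) g=2 f=8, (3,4) g=2 f=6, (4,2) g=1 f=8, (4,4) g=1 f=6, (5,3) g=1 f=8]; closed=[(3,3), (4,3)]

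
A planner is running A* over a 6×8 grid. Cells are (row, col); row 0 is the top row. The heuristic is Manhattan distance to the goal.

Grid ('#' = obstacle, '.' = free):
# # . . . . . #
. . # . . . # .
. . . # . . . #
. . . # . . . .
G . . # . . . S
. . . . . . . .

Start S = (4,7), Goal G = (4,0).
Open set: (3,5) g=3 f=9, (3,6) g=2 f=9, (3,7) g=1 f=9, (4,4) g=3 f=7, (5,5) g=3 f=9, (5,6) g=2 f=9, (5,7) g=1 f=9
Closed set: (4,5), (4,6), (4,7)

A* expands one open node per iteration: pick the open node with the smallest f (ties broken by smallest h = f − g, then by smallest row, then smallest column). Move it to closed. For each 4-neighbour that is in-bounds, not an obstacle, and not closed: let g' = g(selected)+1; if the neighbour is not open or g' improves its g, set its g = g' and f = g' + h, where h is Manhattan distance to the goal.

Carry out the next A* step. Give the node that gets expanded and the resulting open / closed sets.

step 1: expand (4,4) (f=7, h=4) → closed; open now [(3,4) g=4 f=9, (3,5) g=3 f=9, (3,6) g=2 f=9, (3,7) g=1 f=9, (5,4) g=4 f=9, (5,5) g=3 f=9, (5,6) g=2 f=9, (5,7) g=1 f=9]

expanded=(4,4); open=[(3,4) g=4 f=9, (3,5) g=3 f=9, (3,6) g=2 f=9, (3,7) g=1 f=9, (5,4) g=4 f=9, (5,5) g=3 f=9, (5,6) g=2 f=9, (5,7) g=1 f=9]; closed=[(4,4), (4,5), (4,6), (4,7)]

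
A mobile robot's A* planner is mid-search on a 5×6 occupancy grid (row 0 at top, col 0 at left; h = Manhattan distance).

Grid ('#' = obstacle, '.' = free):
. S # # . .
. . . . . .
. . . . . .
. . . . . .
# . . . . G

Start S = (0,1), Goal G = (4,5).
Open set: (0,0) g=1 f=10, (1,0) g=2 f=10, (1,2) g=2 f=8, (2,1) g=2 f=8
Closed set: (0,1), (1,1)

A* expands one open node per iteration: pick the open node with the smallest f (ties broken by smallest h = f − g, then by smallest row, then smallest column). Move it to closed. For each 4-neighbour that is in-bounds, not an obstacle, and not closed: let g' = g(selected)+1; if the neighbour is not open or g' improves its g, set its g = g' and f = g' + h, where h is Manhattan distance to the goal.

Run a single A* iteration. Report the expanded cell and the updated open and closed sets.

expanded=(1,2); open=[(0,0) g=1 f=10, (1,0) g=2 f=10, (1,3) g=3 f=8, (2,1) g=2 f=8, (2,2) g=3 f=8]; closed=[(0,1), (1,1), (1,2)]

step 1: expand (1,2) (f=8, h=6) → closed; open now [(0,0) g=1 f=10, (1,0) g=2 f=10, (1,3) g=3 f=8, (2,1) g=2 f=8, (2,2) g=3 f=8]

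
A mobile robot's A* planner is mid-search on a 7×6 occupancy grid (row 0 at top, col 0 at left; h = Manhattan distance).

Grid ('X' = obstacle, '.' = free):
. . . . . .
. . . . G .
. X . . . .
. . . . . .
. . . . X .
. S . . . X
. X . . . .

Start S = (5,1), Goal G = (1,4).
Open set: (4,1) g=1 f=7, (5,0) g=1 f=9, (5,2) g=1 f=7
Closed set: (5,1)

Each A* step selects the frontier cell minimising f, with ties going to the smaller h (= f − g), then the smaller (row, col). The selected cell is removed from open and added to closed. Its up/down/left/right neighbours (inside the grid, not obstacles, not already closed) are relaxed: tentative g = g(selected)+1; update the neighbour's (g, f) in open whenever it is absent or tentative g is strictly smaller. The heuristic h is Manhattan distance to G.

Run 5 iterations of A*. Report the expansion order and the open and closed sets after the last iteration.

order=[(4,1) → (3,1) → (3,2) → (2,2) → (1,2)]; open=[(0,2) g=6 f=9, (1,1) g=6 f=9, (1,3) g=6 f=7, (2,3) g=5 f=7, (3,0) g=3 f=9, (3,3) g=4 f=7, (4,0) g=2 f=9, (4,2) g=2 f=7, (5,0) g=1 f=9, (5,2) g=1 f=7]; closed=[(1,2), (2,2), (3,1), (3,2), (4,1), (5,1)]

step 1: expand (4,1) (f=7, h=6) → closed; open now [(3,1) g=2 f=7, (4,0) g=2 f=9, (4,2) g=2 f=7, (5,0) g=1 f=9, (5,2) g=1 f=7]
step 2: expand (3,1) (f=7, h=5) → closed; open now [(3,0) g=3 f=9, (3,2) g=3 f=7, (4,0) g=2 f=9, (4,2) g=2 f=7, (5,0) g=1 f=9, (5,2) g=1 f=7]
step 3: expand (3,2) (f=7, h=4) → closed; open now [(2,2) g=4 f=7, (3,0) g=3 f=9, (3,3) g=4 f=7, (4,0) g=2 f=9, (4,2) g=2 f=7, (5,0) g=1 f=9, (5,2) g=1 f=7]
step 4: expand (2,2) (f=7, h=3) → closed; open now [(1,2) g=5 f=7, (2,3) g=5 f=7, (3,0) g=3 f=9, (3,3) g=4 f=7, (4,0) g=2 f=9, (4,2) g=2 f=7, (5,0) g=1 f=9, (5,2) g=1 f=7]
step 5: expand (1,2) (f=7, h=2) → closed; open now [(0,2) g=6 f=9, (1,1) g=6 f=9, (1,3) g=6 f=7, (2,3) g=5 f=7, (3,0) g=3 f=9, (3,3) g=4 f=7, (4,0) g=2 f=9, (4,2) g=2 f=7, (5,0) g=1 f=9, (5,2) g=1 f=7]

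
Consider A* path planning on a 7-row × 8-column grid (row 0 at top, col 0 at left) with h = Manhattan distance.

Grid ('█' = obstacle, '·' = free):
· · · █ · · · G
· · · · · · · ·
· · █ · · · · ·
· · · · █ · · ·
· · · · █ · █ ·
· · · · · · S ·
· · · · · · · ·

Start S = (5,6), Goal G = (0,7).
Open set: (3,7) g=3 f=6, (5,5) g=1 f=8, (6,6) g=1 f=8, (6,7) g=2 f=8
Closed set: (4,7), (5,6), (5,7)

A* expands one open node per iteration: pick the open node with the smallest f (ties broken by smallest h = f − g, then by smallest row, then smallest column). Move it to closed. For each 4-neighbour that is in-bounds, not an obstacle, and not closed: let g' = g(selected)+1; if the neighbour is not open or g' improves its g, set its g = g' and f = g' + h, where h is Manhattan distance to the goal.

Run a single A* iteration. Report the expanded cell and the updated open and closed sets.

expanded=(3,7); open=[(2,7) g=4 f=6, (3,6) g=4 f=8, (5,5) g=1 f=8, (6,6) g=1 f=8, (6,7) g=2 f=8]; closed=[(3,7), (4,7), (5,6), (5,7)]

step 1: expand (3,7) (f=6, h=3) → closed; open now [(2,7) g=4 f=6, (3,6) g=4 f=8, (5,5) g=1 f=8, (6,6) g=1 f=8, (6,7) g=2 f=8]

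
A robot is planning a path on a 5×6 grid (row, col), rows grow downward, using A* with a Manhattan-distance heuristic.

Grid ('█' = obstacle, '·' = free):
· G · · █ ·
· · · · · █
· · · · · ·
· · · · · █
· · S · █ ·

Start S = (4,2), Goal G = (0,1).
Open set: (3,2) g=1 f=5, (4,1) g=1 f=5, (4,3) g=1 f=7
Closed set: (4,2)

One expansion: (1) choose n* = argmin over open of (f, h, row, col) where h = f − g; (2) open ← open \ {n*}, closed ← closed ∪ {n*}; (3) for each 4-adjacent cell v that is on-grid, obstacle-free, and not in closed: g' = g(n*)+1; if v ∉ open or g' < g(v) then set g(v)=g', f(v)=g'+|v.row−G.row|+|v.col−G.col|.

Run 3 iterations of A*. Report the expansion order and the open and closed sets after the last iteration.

order=[(3,2) → (2,2) → (1,2)]; open=[(0,2) g=4 f=5, (1,1) g=4 f=5, (1,3) g=4 f=7, (2,1) g=3 f=5, (2,3) g=3 f=7, (3,1) g=2 f=5, (3,3) g=2 f=7, (4,1) g=1 f=5, (4,3) g=1 f=7]; closed=[(1,2), (2,2), (3,2), (4,2)]

step 1: expand (3,2) (f=5, h=4) → closed; open now [(2,2) g=2 f=5, (3,1) g=2 f=5, (3,3) g=2 f=7, (4,1) g=1 f=5, (4,3) g=1 f=7]
step 2: expand (2,2) (f=5, h=3) → closed; open now [(1,2) g=3 f=5, (2,1) g=3 f=5, (2,3) g=3 f=7, (3,1) g=2 f=5, (3,3) g=2 f=7, (4,1) g=1 f=5, (4,3) g=1 f=7]
step 3: expand (1,2) (f=5, h=2) → closed; open now [(0,2) g=4 f=5, (1,1) g=4 f=5, (1,3) g=4 f=7, (2,1) g=3 f=5, (2,3) g=3 f=7, (3,1) g=2 f=5, (3,3) g=2 f=7, (4,1) g=1 f=5, (4,3) g=1 f=7]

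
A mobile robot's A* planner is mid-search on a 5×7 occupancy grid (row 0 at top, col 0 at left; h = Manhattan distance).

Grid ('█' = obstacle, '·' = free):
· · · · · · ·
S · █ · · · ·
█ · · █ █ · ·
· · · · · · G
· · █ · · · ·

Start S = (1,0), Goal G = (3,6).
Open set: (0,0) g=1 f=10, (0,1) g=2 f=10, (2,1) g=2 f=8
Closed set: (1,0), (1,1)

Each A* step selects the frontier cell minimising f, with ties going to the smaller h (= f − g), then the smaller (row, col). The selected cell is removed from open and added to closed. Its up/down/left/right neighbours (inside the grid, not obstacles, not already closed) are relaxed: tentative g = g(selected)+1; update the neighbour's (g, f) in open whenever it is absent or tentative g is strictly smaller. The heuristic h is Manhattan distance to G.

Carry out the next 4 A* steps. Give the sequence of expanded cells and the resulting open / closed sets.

step 1: expand (2,1) (f=8, h=6) → closed; open now [(0,0) g=1 f=10, (0,1) g=2 f=10, (2,2) g=3 f=8, (3,1) g=3 f=8]
step 2: expand (2,2) (f=8, h=5) → closed; open now [(0,0) g=1 f=10, (0,1) g=2 f=10, (3,1) g=3 f=8, (3,2) g=4 f=8]
step 3: expand (3,2) (f=8, h=4) → closed; open now [(0,0) g=1 f=10, (0,1) g=2 f=10, (3,1) g=3 f=8, (3,3) g=5 f=8]
step 4: expand (3,3) (f=8, h=3) → closed; open now [(0,0) g=1 f=10, (0,1) g=2 f=10, (3,1) g=3 f=8, (3,4) g=6 f=8, (4,3) g=6 f=10]

order=[(2,1) → (2,2) → (3,2) → (3,3)]; open=[(0,0) g=1 f=10, (0,1) g=2 f=10, (3,1) g=3 f=8, (3,4) g=6 f=8, (4,3) g=6 f=10]; closed=[(1,0), (1,1), (2,1), (2,2), (3,2), (3,3)]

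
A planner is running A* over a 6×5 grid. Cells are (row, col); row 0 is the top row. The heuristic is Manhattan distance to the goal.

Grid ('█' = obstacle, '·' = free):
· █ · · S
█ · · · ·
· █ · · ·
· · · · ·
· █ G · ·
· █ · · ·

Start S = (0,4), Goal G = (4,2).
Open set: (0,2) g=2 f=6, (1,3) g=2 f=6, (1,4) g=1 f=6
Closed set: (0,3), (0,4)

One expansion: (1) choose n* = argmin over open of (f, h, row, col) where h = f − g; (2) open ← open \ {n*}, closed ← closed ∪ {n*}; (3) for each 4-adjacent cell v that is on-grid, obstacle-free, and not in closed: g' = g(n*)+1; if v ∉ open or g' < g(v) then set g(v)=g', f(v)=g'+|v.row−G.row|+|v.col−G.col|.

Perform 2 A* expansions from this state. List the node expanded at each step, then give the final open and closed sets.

order=[(0,2) → (1,2)]; open=[(1,1) g=4 f=8, (1,3) g=2 f=6, (1,4) g=1 f=6, (2,2) g=4 f=6]; closed=[(0,2), (0,3), (0,4), (1,2)]

step 1: expand (0,2) (f=6, h=4) → closed; open now [(1,2) g=3 f=6, (1,3) g=2 f=6, (1,4) g=1 f=6]
step 2: expand (1,2) (f=6, h=3) → closed; open now [(1,1) g=4 f=8, (1,3) g=2 f=6, (1,4) g=1 f=6, (2,2) g=4 f=6]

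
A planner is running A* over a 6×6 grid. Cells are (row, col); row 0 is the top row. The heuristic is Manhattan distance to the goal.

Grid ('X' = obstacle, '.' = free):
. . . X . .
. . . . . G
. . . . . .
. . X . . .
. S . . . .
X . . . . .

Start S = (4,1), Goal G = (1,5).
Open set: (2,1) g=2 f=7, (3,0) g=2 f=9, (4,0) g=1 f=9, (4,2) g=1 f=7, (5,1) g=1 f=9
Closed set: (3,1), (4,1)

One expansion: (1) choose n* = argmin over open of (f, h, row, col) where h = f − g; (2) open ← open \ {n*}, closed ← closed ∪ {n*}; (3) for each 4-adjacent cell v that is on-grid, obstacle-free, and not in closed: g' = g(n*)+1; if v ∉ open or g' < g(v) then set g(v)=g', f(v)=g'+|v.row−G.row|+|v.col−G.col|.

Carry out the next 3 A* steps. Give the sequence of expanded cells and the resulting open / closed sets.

order=[(2,1) → (1,1) → (1,2)]; open=[(0,1) g=4 f=9, (0,2) g=5 f=9, (1,0) g=4 f=9, (1,3) g=5 f=7, (2,0) g=3 f=9, (2,2) g=3 f=7, (3,0) g=2 f=9, (4,0) g=1 f=9, (4,2) g=1 f=7, (5,1) g=1 f=9]; closed=[(1,1), (1,2), (2,1), (3,1), (4,1)]

step 1: expand (2,1) (f=7, h=5) → closed; open now [(1,1) g=3 f=7, (2,0) g=3 f=9, (2,2) g=3 f=7, (3,0) g=2 f=9, (4,0) g=1 f=9, (4,2) g=1 f=7, (5,1) g=1 f=9]
step 2: expand (1,1) (f=7, h=4) → closed; open now [(0,1) g=4 f=9, (1,0) g=4 f=9, (1,2) g=4 f=7, (2,0) g=3 f=9, (2,2) g=3 f=7, (3,0) g=2 f=9, (4,0) g=1 f=9, (4,2) g=1 f=7, (5,1) g=1 f=9]
step 3: expand (1,2) (f=7, h=3) → closed; open now [(0,1) g=4 f=9, (0,2) g=5 f=9, (1,0) g=4 f=9, (1,3) g=5 f=7, (2,0) g=3 f=9, (2,2) g=3 f=7, (3,0) g=2 f=9, (4,0) g=1 f=9, (4,2) g=1 f=7, (5,1) g=1 f=9]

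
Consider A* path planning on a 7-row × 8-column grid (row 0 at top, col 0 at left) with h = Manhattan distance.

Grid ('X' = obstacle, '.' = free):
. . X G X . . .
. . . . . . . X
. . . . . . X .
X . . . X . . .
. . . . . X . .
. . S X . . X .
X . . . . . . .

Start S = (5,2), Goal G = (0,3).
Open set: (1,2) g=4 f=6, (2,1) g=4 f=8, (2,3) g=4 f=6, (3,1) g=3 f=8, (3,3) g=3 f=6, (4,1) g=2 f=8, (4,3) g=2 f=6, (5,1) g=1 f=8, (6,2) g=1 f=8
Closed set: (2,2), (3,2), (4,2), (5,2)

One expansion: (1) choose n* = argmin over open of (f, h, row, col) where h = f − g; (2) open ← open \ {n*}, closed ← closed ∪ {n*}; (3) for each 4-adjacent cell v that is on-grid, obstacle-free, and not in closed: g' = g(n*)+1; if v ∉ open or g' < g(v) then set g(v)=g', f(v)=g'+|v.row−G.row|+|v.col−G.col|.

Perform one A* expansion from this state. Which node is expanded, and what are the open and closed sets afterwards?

expanded=(1,2); open=[(1,1) g=5 f=8, (1,3) g=5 f=6, (2,1) g=4 f=8, (2,3) g=4 f=6, (3,1) g=3 f=8, (3,3) g=3 f=6, (4,1) g=2 f=8, (4,3) g=2 f=6, (5,1) g=1 f=8, (6,2) g=1 f=8]; closed=[(1,2), (2,2), (3,2), (4,2), (5,2)]

step 1: expand (1,2) (f=6, h=2) → closed; open now [(1,1) g=5 f=8, (1,3) g=5 f=6, (2,1) g=4 f=8, (2,3) g=4 f=6, (3,1) g=3 f=8, (3,3) g=3 f=6, (4,1) g=2 f=8, (4,3) g=2 f=6, (5,1) g=1 f=8, (6,2) g=1 f=8]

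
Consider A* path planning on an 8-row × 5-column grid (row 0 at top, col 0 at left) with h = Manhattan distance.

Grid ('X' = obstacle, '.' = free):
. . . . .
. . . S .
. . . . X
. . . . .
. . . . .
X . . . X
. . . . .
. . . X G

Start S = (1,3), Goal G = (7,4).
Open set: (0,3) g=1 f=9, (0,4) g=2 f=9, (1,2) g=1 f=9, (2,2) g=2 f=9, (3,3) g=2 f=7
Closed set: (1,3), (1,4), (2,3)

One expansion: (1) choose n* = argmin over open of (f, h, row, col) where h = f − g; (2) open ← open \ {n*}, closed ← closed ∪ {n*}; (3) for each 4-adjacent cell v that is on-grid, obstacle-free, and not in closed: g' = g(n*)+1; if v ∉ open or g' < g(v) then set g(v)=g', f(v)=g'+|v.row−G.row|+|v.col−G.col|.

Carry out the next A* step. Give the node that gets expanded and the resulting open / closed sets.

expanded=(3,3); open=[(0,3) g=1 f=9, (0,4) g=2 f=9, (1,2) g=1 f=9, (2,2) g=2 f=9, (3,2) g=3 f=9, (3,4) g=3 f=7, (4,3) g=3 f=7]; closed=[(1,3), (1,4), (2,3), (3,3)]

step 1: expand (3,3) (f=7, h=5) → closed; open now [(0,3) g=1 f=9, (0,4) g=2 f=9, (1,2) g=1 f=9, (2,2) g=2 f=9, (3,2) g=3 f=9, (3,4) g=3 f=7, (4,3) g=3 f=7]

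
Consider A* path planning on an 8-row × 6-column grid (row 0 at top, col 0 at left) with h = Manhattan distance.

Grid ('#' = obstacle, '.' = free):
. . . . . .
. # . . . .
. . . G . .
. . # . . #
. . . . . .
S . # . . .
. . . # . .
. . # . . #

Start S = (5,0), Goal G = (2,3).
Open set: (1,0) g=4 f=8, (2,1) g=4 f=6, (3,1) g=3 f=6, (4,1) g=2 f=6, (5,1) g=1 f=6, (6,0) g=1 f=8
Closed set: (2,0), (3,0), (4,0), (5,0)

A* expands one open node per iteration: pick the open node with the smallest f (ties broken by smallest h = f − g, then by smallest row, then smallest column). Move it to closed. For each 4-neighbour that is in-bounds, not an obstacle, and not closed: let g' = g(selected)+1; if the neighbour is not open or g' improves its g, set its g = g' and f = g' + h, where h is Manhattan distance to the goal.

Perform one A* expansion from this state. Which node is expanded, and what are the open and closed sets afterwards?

step 1: expand (2,1) (f=6, h=2) → closed; open now [(1,0) g=4 f=8, (2,2) g=5 f=6, (3,1) g=3 f=6, (4,1) g=2 f=6, (5,1) g=1 f=6, (6,0) g=1 f=8]

expanded=(2,1); open=[(1,0) g=4 f=8, (2,2) g=5 f=6, (3,1) g=3 f=6, (4,1) g=2 f=6, (5,1) g=1 f=6, (6,0) g=1 f=8]; closed=[(2,0), (2,1), (3,0), (4,0), (5,0)]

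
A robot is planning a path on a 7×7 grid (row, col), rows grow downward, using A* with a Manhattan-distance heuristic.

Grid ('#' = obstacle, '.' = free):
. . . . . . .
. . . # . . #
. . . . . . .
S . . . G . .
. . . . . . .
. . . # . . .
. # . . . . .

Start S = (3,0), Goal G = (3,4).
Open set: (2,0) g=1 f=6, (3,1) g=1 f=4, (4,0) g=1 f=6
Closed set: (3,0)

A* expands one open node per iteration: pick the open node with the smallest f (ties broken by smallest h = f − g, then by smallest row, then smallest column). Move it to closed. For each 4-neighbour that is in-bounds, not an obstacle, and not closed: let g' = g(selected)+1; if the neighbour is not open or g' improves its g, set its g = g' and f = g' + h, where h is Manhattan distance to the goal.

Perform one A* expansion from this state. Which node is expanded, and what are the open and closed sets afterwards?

expanded=(3,1); open=[(2,0) g=1 f=6, (2,1) g=2 f=6, (3,2) g=2 f=4, (4,0) g=1 f=6, (4,1) g=2 f=6]; closed=[(3,0), (3,1)]

step 1: expand (3,1) (f=4, h=3) → closed; open now [(2,0) g=1 f=6, (2,1) g=2 f=6, (3,2) g=2 f=4, (4,0) g=1 f=6, (4,1) g=2 f=6]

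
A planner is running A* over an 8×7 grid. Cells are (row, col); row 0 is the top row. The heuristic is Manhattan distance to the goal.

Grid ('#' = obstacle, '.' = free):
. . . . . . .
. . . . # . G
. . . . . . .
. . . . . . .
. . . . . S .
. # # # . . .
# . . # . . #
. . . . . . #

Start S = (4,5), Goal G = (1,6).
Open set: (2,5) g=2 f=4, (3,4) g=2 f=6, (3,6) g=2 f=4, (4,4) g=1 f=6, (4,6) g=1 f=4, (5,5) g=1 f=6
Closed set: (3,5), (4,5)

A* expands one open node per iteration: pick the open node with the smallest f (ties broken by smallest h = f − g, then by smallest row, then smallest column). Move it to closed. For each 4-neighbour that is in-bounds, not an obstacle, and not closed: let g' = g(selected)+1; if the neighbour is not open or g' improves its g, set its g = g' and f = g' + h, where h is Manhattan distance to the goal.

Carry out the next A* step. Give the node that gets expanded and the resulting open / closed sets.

step 1: expand (2,5) (f=4, h=2) → closed; open now [(1,5) g=3 f=4, (2,4) g=3 f=6, (2,6) g=3 f=4, (3,4) g=2 f=6, (3,6) g=2 f=4, (4,4) g=1 f=6, (4,6) g=1 f=4, (5,5) g=1 f=6]

expanded=(2,5); open=[(1,5) g=3 f=4, (2,4) g=3 f=6, (2,6) g=3 f=4, (3,4) g=2 f=6, (3,6) g=2 f=4, (4,4) g=1 f=6, (4,6) g=1 f=4, (5,5) g=1 f=6]; closed=[(2,5), (3,5), (4,5)]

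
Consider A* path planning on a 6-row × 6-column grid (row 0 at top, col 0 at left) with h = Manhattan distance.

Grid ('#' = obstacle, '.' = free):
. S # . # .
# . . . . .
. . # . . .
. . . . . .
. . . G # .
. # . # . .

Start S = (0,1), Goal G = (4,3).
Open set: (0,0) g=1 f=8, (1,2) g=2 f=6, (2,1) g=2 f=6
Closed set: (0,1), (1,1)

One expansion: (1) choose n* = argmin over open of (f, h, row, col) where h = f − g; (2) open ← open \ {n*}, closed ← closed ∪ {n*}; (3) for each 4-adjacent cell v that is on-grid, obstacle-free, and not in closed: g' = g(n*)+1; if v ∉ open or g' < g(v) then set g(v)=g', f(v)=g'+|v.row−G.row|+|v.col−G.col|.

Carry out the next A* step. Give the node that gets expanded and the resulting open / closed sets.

step 1: expand (1,2) (f=6, h=4) → closed; open now [(0,0) g=1 f=8, (1,3) g=3 f=6, (2,1) g=2 f=6]

expanded=(1,2); open=[(0,0) g=1 f=8, (1,3) g=3 f=6, (2,1) g=2 f=6]; closed=[(0,1), (1,1), (1,2)]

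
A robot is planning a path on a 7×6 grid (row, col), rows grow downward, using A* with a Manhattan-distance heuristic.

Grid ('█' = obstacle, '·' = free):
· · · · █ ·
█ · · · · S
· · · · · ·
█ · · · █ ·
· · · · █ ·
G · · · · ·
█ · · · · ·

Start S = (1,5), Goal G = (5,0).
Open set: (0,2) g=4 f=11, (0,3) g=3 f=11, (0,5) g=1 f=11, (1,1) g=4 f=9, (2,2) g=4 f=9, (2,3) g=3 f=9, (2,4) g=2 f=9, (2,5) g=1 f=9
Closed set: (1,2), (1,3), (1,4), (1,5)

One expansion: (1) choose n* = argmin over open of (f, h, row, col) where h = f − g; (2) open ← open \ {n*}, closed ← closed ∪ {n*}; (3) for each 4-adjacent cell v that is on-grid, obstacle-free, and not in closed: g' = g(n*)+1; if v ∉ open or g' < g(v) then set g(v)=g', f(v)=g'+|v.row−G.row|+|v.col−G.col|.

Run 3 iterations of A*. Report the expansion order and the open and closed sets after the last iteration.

order=[(1,1) → (2,1) → (2,0)]; open=[(0,1) g=5 f=11, (0,2) g=4 f=11, (0,3) g=3 f=11, (0,5) g=1 f=11, (2,2) g=4 f=9, (2,3) g=3 f=9, (2,4) g=2 f=9, (2,5) g=1 f=9, (3,1) g=6 f=9]; closed=[(1,1), (1,2), (1,3), (1,4), (1,5), (2,0), (2,1)]

step 1: expand (1,1) (f=9, h=5) → closed; open now [(0,1) g=5 f=11, (0,2) g=4 f=11, (0,3) g=3 f=11, (0,5) g=1 f=11, (2,1) g=5 f=9, (2,2) g=4 f=9, (2,3) g=3 f=9, (2,4) g=2 f=9, (2,5) g=1 f=9]
step 2: expand (2,1) (f=9, h=4) → closed; open now [(0,1) g=5 f=11, (0,2) g=4 f=11, (0,3) g=3 f=11, (0,5) g=1 f=11, (2,0) g=6 f=9, (2,2) g=4 f=9, (2,3) g=3 f=9, (2,4) g=2 f=9, (2,5) g=1 f=9, (3,1) g=6 f=9]
step 3: expand (2,0) (f=9, h=3) → closed; open now [(0,1) g=5 f=11, (0,2) g=4 f=11, (0,3) g=3 f=11, (0,5) g=1 f=11, (2,2) g=4 f=9, (2,3) g=3 f=9, (2,4) g=2 f=9, (2,5) g=1 f=9, (3,1) g=6 f=9]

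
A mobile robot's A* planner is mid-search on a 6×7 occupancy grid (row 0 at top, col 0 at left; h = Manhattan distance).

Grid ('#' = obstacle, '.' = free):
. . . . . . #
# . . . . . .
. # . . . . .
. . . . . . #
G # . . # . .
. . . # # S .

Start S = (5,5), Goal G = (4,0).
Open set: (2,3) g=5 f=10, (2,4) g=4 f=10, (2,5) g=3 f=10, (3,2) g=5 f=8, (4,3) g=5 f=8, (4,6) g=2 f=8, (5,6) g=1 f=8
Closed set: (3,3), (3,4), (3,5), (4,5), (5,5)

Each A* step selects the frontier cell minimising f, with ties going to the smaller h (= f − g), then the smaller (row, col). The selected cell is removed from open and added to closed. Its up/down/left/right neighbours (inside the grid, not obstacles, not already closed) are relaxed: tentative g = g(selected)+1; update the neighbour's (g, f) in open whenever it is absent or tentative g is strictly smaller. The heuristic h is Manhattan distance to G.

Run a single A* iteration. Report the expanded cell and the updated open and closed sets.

expanded=(3,2); open=[(2,2) g=6 f=10, (2,3) g=5 f=10, (2,4) g=4 f=10, (2,5) g=3 f=10, (3,1) g=6 f=8, (4,2) g=6 f=8, (4,3) g=5 f=8, (4,6) g=2 f=8, (5,6) g=1 f=8]; closed=[(3,2), (3,3), (3,4), (3,5), (4,5), (5,5)]

step 1: expand (3,2) (f=8, h=3) → closed; open now [(2,2) g=6 f=10, (2,3) g=5 f=10, (2,4) g=4 f=10, (2,5) g=3 f=10, (3,1) g=6 f=8, (4,2) g=6 f=8, (4,3) g=5 f=8, (4,6) g=2 f=8, (5,6) g=1 f=8]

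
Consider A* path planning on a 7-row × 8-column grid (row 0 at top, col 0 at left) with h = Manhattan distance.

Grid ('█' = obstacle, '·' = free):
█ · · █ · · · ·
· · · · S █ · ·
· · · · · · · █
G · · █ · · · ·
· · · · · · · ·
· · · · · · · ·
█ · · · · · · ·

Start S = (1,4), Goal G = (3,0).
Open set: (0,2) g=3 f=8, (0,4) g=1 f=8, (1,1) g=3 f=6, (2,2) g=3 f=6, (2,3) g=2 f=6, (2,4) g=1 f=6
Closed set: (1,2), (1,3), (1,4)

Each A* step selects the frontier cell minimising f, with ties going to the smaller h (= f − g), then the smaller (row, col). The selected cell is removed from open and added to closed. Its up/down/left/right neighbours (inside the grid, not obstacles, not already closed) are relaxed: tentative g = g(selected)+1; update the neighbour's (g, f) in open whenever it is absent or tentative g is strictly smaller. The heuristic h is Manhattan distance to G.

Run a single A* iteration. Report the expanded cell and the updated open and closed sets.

step 1: expand (1,1) (f=6, h=3) → closed; open now [(0,1) g=4 f=8, (0,2) g=3 f=8, (0,4) g=1 f=8, (1,0) g=4 f=6, (2,1) g=4 f=6, (2,2) g=3 f=6, (2,3) g=2 f=6, (2,4) g=1 f=6]

expanded=(1,1); open=[(0,1) g=4 f=8, (0,2) g=3 f=8, (0,4) g=1 f=8, (1,0) g=4 f=6, (2,1) g=4 f=6, (2,2) g=3 f=6, (2,3) g=2 f=6, (2,4) g=1 f=6]; closed=[(1,1), (1,2), (1,3), (1,4)]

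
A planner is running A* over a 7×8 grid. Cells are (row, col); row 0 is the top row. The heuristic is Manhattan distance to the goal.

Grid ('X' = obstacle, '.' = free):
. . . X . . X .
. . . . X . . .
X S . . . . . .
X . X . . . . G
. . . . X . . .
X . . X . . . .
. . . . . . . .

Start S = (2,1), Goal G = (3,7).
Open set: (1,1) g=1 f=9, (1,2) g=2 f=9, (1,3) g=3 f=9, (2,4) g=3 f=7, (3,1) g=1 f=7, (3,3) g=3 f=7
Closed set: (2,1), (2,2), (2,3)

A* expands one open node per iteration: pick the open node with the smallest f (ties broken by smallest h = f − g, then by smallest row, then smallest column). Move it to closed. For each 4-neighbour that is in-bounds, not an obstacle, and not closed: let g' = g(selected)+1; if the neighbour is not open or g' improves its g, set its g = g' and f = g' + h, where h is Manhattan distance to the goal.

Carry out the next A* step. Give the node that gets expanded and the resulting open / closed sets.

expanded=(2,4); open=[(1,1) g=1 f=9, (1,2) g=2 f=9, (1,3) g=3 f=9, (2,5) g=4 f=7, (3,1) g=1 f=7, (3,3) g=3 f=7, (3,4) g=4 f=7]; closed=[(2,1), (2,2), (2,3), (2,4)]

step 1: expand (2,4) (f=7, h=4) → closed; open now [(1,1) g=1 f=9, (1,2) g=2 f=9, (1,3) g=3 f=9, (2,5) g=4 f=7, (3,1) g=1 f=7, (3,3) g=3 f=7, (3,4) g=4 f=7]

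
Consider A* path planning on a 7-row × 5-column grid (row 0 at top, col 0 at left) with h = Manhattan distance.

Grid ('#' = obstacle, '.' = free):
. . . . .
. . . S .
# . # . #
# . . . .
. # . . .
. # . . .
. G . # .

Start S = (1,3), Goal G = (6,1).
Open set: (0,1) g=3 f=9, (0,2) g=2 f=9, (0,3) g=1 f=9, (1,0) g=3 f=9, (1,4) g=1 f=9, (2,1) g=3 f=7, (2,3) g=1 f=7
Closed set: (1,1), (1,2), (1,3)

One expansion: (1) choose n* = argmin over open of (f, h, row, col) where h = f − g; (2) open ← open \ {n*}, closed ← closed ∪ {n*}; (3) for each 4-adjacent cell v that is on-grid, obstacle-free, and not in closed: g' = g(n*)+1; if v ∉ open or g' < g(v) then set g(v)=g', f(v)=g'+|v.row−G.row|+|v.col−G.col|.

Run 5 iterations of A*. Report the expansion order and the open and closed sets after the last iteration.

order=[(2,1) → (3,1) → (2,3) → (3,3) → (3,2)]; open=[(0,1) g=3 f=9, (0,2) g=2 f=9, (0,3) g=1 f=9, (1,0) g=3 f=9, (1,4) g=1 f=9, (3,4) g=3 f=9, (4,2) g=4 f=7, (4,3) g=3 f=7]; closed=[(1,1), (1,2), (1,3), (2,1), (2,3), (3,1), (3,2), (3,3)]

step 1: expand (2,1) (f=7, h=4) → closed; open now [(0,1) g=3 f=9, (0,2) g=2 f=9, (0,3) g=1 f=9, (1,0) g=3 f=9, (1,4) g=1 f=9, (2,3) g=1 f=7, (3,1) g=4 f=7]
step 2: expand (3,1) (f=7, h=3) → closed; open now [(0,1) g=3 f=9, (0,2) g=2 f=9, (0,3) g=1 f=9, (1,0) g=3 f=9, (1,4) g=1 f=9, (2,3) g=1 f=7, (3,2) g=5 f=9]
step 3: expand (2,3) (f=7, h=6) → closed; open now [(0,1) g=3 f=9, (0,2) g=2 f=9, (0,3) g=1 f=9, (1,0) g=3 f=9, (1,4) g=1 f=9, (3,2) g=5 f=9, (3,3) g=2 f=7]
step 4: expand (3,3) (f=7, h=5) → closed; open now [(0,1) g=3 f=9, (0,2) g=2 f=9, (0,3) g=1 f=9, (1,0) g=3 f=9, (1,4) g=1 f=9, (3,2) g=3 f=7, (3,4) g=3 f=9, (4,3) g=3 f=7]
step 5: expand (3,2) (f=7, h=4) → closed; open now [(0,1) g=3 f=9, (0,2) g=2 f=9, (0,3) g=1 f=9, (1,0) g=3 f=9, (1,4) g=1 f=9, (3,4) g=3 f=9, (4,2) g=4 f=7, (4,3) g=3 f=7]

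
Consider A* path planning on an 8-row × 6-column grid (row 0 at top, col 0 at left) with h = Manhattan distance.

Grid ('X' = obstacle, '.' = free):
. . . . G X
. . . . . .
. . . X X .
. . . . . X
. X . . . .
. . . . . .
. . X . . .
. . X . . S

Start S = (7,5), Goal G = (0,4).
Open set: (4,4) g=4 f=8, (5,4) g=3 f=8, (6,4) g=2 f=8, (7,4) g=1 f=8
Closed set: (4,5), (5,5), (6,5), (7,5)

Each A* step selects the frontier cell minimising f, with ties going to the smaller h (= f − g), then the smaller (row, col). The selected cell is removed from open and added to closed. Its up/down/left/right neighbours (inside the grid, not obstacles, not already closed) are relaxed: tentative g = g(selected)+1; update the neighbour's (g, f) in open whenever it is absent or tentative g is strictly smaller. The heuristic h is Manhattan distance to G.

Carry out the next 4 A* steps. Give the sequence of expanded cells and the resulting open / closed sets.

step 1: expand (4,4) (f=8, h=4) → closed; open now [(3,4) g=5 f=8, (4,3) g=5 f=10, (5,4) g=3 f=8, (6,4) g=2 f=8, (7,4) g=1 f=8]
step 2: expand (3,4) (f=8, h=3) → closed; open now [(3,3) g=6 f=10, (4,3) g=5 f=10, (5,4) g=3 f=8, (6,4) g=2 f=8, (7,4) g=1 f=8]
step 3: expand (5,4) (f=8, h=5) → closed; open now [(3,3) g=6 f=10, (4,3) g=5 f=10, (5,3) g=4 f=10, (6,4) g=2 f=8, (7,4) g=1 f=8]
step 4: expand (6,4) (f=8, h=6) → closed; open now [(3,3) g=6 f=10, (4,3) g=5 f=10, (5,3) g=4 f=10, (6,3) g=3 f=10, (7,4) g=1 f=8]

order=[(4,4) → (3,4) → (5,4) → (6,4)]; open=[(3,3) g=6 f=10, (4,3) g=5 f=10, (5,3) g=4 f=10, (6,3) g=3 f=10, (7,4) g=1 f=8]; closed=[(3,4), (4,4), (4,5), (5,4), (5,5), (6,4), (6,5), (7,5)]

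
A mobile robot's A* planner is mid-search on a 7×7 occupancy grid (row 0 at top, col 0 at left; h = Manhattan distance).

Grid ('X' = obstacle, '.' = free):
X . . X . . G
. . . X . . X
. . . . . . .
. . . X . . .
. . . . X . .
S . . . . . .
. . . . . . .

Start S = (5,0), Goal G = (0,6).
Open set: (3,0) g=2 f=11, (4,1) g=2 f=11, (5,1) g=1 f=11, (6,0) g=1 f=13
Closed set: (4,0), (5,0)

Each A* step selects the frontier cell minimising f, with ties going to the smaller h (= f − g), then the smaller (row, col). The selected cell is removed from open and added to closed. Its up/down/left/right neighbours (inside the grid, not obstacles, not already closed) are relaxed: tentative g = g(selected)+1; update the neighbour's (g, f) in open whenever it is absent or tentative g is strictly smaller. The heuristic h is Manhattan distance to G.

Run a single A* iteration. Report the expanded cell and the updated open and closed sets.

expanded=(3,0); open=[(2,0) g=3 f=11, (3,1) g=3 f=11, (4,1) g=2 f=11, (5,1) g=1 f=11, (6,0) g=1 f=13]; closed=[(3,0), (4,0), (5,0)]

step 1: expand (3,0) (f=11, h=9) → closed; open now [(2,0) g=3 f=11, (3,1) g=3 f=11, (4,1) g=2 f=11, (5,1) g=1 f=11, (6,0) g=1 f=13]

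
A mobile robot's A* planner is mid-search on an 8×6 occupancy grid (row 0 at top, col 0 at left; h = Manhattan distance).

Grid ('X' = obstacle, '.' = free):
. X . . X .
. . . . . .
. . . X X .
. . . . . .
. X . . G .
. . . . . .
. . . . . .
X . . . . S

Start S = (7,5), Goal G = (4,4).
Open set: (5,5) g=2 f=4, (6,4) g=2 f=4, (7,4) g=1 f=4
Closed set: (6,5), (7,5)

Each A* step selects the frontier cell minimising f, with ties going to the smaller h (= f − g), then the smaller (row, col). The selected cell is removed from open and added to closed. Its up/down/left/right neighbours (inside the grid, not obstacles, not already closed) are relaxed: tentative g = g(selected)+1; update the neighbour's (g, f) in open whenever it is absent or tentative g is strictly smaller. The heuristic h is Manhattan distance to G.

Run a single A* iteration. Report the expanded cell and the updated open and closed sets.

step 1: expand (5,5) (f=4, h=2) → closed; open now [(4,5) g=3 f=4, (5,4) g=3 f=4, (6,4) g=2 f=4, (7,4) g=1 f=4]

expanded=(5,5); open=[(4,5) g=3 f=4, (5,4) g=3 f=4, (6,4) g=2 f=4, (7,4) g=1 f=4]; closed=[(5,5), (6,5), (7,5)]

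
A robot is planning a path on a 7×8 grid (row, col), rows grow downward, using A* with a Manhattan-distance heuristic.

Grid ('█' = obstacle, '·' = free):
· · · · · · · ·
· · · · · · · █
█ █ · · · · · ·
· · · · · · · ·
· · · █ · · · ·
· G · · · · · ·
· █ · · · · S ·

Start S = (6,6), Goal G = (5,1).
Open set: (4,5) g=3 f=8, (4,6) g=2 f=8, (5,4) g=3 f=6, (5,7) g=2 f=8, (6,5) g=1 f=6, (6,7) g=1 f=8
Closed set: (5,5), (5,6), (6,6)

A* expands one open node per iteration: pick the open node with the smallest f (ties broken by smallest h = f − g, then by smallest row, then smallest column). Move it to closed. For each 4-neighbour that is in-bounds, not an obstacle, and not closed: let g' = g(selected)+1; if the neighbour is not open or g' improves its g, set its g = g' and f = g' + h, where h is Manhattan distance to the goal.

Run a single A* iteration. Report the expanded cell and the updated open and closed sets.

expanded=(5,4); open=[(4,4) g=4 f=8, (4,5) g=3 f=8, (4,6) g=2 f=8, (5,3) g=4 f=6, (5,7) g=2 f=8, (6,4) g=4 f=8, (6,5) g=1 f=6, (6,7) g=1 f=8]; closed=[(5,4), (5,5), (5,6), (6,6)]

step 1: expand (5,4) (f=6, h=3) → closed; open now [(4,4) g=4 f=8, (4,5) g=3 f=8, (4,6) g=2 f=8, (5,3) g=4 f=6, (5,7) g=2 f=8, (6,4) g=4 f=8, (6,5) g=1 f=6, (6,7) g=1 f=8]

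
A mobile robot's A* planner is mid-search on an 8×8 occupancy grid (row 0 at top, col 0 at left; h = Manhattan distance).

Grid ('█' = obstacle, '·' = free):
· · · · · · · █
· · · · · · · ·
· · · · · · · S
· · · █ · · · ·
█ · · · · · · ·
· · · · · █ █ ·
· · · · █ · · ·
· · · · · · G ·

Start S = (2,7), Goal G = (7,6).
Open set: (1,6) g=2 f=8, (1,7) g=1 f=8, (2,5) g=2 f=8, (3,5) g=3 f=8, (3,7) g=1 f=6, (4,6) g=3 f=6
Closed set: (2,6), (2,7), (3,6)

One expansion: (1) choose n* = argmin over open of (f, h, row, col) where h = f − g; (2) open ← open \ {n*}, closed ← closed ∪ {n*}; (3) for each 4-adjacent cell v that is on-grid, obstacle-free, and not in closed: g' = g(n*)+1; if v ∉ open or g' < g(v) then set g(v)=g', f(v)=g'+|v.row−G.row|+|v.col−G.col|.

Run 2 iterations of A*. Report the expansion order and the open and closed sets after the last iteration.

step 1: expand (4,6) (f=6, h=3) → closed; open now [(1,6) g=2 f=8, (1,7) g=1 f=8, (2,5) g=2 f=8, (3,5) g=3 f=8, (3,7) g=1 f=6, (4,5) g=4 f=8, (4,7) g=4 f=8]
step 2: expand (3,7) (f=6, h=5) → closed; open now [(1,6) g=2 f=8, (1,7) g=1 f=8, (2,5) g=2 f=8, (3,5) g=3 f=8, (4,5) g=4 f=8, (4,7) g=2 f=6]

order=[(4,6) → (3,7)]; open=[(1,6) g=2 f=8, (1,7) g=1 f=8, (2,5) g=2 f=8, (3,5) g=3 f=8, (4,5) g=4 f=8, (4,7) g=2 f=6]; closed=[(2,6), (2,7), (3,6), (3,7), (4,6)]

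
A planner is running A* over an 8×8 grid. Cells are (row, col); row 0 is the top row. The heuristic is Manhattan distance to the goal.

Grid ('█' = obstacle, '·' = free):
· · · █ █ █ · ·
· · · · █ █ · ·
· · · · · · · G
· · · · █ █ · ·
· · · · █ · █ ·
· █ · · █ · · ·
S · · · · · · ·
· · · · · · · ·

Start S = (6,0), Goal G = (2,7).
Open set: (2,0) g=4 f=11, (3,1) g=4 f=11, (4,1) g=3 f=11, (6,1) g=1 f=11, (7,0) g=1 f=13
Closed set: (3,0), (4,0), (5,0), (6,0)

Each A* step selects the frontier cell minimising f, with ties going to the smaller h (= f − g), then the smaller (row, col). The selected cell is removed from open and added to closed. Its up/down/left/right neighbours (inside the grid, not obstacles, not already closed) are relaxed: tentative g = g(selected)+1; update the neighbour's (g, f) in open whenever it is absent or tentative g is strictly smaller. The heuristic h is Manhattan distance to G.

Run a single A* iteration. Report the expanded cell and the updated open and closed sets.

step 1: expand (2,0) (f=11, h=7) → closed; open now [(1,0) g=5 f=13, (2,1) g=5 f=11, (3,1) g=4 f=11, (4,1) g=3 f=11, (6,1) g=1 f=11, (7,0) g=1 f=13]

expanded=(2,0); open=[(1,0) g=5 f=13, (2,1) g=5 f=11, (3,1) g=4 f=11, (4,1) g=3 f=11, (6,1) g=1 f=11, (7,0) g=1 f=13]; closed=[(2,0), (3,0), (4,0), (5,0), (6,0)]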